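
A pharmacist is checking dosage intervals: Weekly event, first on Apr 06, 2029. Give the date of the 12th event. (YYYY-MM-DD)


First occurrence: 2029-04-06 (occurrence 1)
Each occurrence is 7 days after the previous.
Occurrence 12 is 11 weeks after the first.
11 weeks = 77 days
2029-04-06 + 77 days = 2029-06-22

2029-06-22


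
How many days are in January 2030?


Month: January
Year: 2030
January is a 31-day month
Total: 31 days

31


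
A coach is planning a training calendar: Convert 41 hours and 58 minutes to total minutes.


Hours: 41
Minutes: 58
Convert hours to minutes: 41 x 60 = 2460
Add remaining minutes: 2460 + 58 = 2518

2518


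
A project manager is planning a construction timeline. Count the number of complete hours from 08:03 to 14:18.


Start: 08:03
End: 14:18
Hour difference: 14 - 8 = 6 hours
Minute difference: 18 - 3 = 15 minutes
Total minutes: 375
Complete hours: 375 / 60 = 6 (remainder 15)

6


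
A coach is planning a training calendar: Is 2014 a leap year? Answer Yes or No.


Year: 2014
Divisible by 4? 2014 / 4 = 503.5 -> No
Not divisible by 4, so NOT a leap year

No


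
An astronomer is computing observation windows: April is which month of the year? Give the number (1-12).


Calendar month order:
3. March
4. April <--
5. May
April is month number 4

4


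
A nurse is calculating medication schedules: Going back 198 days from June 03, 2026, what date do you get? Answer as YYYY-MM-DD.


Start: 2026-06-03
Subtracting 198 days
Days already passed in June: 3
After going back through June: 195 more days to subtract
May 2026: 31 days, 164 remaining
April 2026: 30 days, 134 remaining
March 2026: 31 days, 103 remaining
February 2026: 28 days, 75 remaining
Result: 2025-11-17

2025-11-17


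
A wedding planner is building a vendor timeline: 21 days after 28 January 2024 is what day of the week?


Start: 2024-01-28 (Sunday)
Step 1 - find target date: add 21 days
  2024-01-28 + 21 days = 2024-02-18
Step 2 - day of week:
  21 mod 7 = 0
  Sunday + 0 days -> Sunday
Result: Sunday (2024-02-18)

Sunday


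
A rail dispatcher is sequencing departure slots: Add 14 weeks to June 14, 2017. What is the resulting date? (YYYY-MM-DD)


Start: 2017-06-14
Weeks to add: 14
Convert to days: 14 x 7 = 98 days
Add 98 days to 2017-06-14
Result: 2017-09-20

2017-09-20


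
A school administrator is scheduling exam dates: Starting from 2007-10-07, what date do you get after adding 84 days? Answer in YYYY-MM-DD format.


Start: 2007-10-07
Adding 84 days
Days remaining in October: 24
After October: 60 days still to add
November 2007: 30 days, 30 remaining
December 2007 has 31 days, need 30
Result: 2007-12-30

2007-12-30


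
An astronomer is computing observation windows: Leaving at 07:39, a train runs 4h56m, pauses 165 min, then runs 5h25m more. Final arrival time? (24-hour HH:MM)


Depart: 07:39
Leg 1: +296 min -> 12:35
Layover: +165 min -> 15:20
Leg 2: +325 min -> 20:45
Total travel: 786 minutes = 13h 6m
Arrival: 20:45

20:45


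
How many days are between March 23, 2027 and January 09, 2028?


Start date: 2027-03-23
End date: 2028-01-09
Mar 2027: +9 days
Apr 2027: +30 days
May 2027: +31 days
... (8 more months)
Total: 292 days

292


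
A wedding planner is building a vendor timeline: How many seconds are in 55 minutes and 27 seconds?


Minutes: 55
Extra seconds: 27
Seconds per minute: 60
Minutes to seconds: 55 x 60 = 3300
Total: 3300 + 27 = 3327

3327


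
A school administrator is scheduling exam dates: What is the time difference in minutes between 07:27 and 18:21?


Start time: 07:27 = 447 minutes from midnight
End time: 18:21 = 1101 minutes from midnight
Difference: 1101 - 447 = 654 minutes
That is 10 hours and 54 minutes

654


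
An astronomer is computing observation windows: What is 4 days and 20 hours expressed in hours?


Days: 4
Extra hours: 20
Hours per day: 24
Days to hours: 4 x 24 = 96
Total: 96 + 20 = 116

116


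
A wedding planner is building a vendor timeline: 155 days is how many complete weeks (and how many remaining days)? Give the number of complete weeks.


Total days: 155
Days per week: 7
Division: 155 / 7 = 22 remainder 1
Complete weeks: 22
Remaining days: 1

22


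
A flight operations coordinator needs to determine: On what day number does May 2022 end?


Month: May
Year: 2022
May is a 31-day month
Total: 31 days

31


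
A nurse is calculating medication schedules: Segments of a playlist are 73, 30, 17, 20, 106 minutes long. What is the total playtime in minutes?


Durations: 73, 30, 17, 20, 106
Running sum: 73
+ 30 = 103
+ 17 = 120
+ 20 = 140
+ 106 = 246
Total duration: 246 minutes
That is 4 hours and 6 minutes

246


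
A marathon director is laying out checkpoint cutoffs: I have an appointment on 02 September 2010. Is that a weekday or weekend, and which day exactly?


Date: 2010-09-02
January 1, 2010 is a Friday
Day of year: 245
Offset from Jan 1: 244 days
244 mod 7 = 6
Result: Thursday

Thursday


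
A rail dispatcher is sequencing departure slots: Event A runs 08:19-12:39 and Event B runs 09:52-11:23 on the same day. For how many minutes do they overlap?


Interval A: [499, 759] minutes from midnight
Interval B: [592, 683] minutes from midnight
Overlap start = max(499, 592) = 592
Overlap end = min(759, 683) = 683
Overlap = 683 - 592 = 91 minutes

91


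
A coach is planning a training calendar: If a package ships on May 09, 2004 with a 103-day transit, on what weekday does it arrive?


Start: 2004-05-09 (Sunday)
Step 1 - find target date: add 103 days
  2004-05-09 + 103 days = 2004-08-20
Step 2 - day of week:
  103 mod 7 = 5
  Sunday + 5 days -> Friday
Result: Friday (2004-08-20)

Friday


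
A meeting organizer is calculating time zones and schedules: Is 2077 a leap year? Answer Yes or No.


Year: 2077
Divisible by 4? 2077 / 4 = 519.25 -> No
Not divisible by 4, so NOT a leap year

No


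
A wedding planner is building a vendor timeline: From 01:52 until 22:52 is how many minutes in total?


Start time: 01:52 = 112 minutes from midnight
End time: 22:52 = 1372 minutes from midnight
Difference: 1372 - 112 = 1260 minutes
That is 21 hours and 0 minutes

1260


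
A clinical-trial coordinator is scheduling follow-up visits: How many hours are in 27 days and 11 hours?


Days: 27
Extra hours: 11
Hours per day: 24
Days to hours: 27 x 24 = 648
Total: 648 + 11 = 659

659


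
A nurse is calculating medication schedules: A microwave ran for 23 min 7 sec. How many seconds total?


Minutes: 23
Extra seconds: 7
Seconds per minute: 60
Minutes to seconds: 23 x 60 = 1380
Total: 1380 + 7 = 1387

1387


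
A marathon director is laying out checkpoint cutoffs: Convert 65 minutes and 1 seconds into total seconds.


Minutes: 65
Seconds: 1
Convert minutes to seconds: 65 x 60 = 3900
Add remaining seconds: 3900 + 1 = 3901

3901


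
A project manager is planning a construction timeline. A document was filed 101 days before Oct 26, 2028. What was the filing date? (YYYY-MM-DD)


Start: 2028-10-26
Subtracting 101 days
Days already passed in October: 26
After going back through October: 75 more days to subtract
September 2028: 30 days, 45 remaining
August 2028: 31 days, 14 remaining
July 2028 has 31 days, need 14
Result: 2028-07-17

2028-07-17


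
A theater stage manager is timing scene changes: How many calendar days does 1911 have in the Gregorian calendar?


Year: 1911
Check leap year rules:
Divisible by 4? No
1911 is not a leap year
Days: 365

365


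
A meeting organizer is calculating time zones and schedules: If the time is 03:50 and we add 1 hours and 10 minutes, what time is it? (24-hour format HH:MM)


Start time: 03:50
Adding: 1 hours 10 minutes
Minutes: 50 + 10 = 60
Minute overflow: 60 >= 60, so carry 1 hour, minutes = 0
Hours: 3 + 1 + 1 = 5
Result: 05:00

05:00


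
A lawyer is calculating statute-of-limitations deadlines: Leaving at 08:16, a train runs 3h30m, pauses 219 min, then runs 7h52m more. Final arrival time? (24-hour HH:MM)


Depart: 08:16
Leg 1: +210 min -> 11:46
Layover: +219 min -> 15:25
Leg 2: +472 min -> 23:17
Total travel: 901 minutes = 15h 1m
Arrival: 23:17

23:17


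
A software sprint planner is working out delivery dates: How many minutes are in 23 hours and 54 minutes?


Hours: 23
Extra minutes: 54
Minutes per hour: 60
Hours to minutes: 23 x 60 = 1380
Total: 1380 + 54 = 1434

1434


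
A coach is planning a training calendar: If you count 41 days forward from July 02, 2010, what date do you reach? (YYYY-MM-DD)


Start: 2010-07-02
Adding 41 days
Days remaining in July: 29
After July: 12 days still to add
August 2010 has 31 days, need 12
Result: 2010-08-12

2010-08-12


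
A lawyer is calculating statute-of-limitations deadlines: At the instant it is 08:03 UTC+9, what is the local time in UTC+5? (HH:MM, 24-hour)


Local time: 08:03 at UTC+9 (offset 9h)
Target zone: UTC+5 (offset 5h)
Difference: 5 - (9) = -4 hours
Calculation: 8 + (-4) = 4
Result: 04:03

04:03


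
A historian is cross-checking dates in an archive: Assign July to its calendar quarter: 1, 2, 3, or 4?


Month: July (month 7)
Q1: January-March (months 1-3)
Q2: April-June (months 4-6)
Q3: July-September (months 7-9)
Q4: October-December (months 10-12)
Month 7 falls in Q3

3


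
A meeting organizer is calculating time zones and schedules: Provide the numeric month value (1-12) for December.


Calendar month order:
11. November
12. December <--
December is month number 12

12


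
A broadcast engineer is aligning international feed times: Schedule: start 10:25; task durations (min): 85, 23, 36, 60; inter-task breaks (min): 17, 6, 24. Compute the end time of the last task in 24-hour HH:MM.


Start: 10:25 = 625 min from midnight
  after task 1 (85 min): 11:50
  after break (17 min): 12:07
  after task 2 (23 min): 12:30
  after break (6 min): 12:36
  after task 3 (36 min): 13:12
  after break (24 min): 13:36
  after task 4 (60 min): 14:36
Total elapsed: 251 minutes
End time: 14:36

14:36


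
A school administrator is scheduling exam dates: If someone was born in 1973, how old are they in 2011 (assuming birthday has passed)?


Birth year: 1973
Current year: 2011
Age = current year - birth year
Age = 2011 - 1973 = 38

38


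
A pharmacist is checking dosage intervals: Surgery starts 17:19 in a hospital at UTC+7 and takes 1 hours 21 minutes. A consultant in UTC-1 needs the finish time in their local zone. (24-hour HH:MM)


Start: 17:19 in UTC+7
Step 1 - add duration:
  minutes: 19 + 21 = 40
  hours: 17 + 1 + 0 = 18
  end in UTC+7: 18:40
Step 2 - convert UTC+7 -> UTC-1:
  offset difference: -1 - (7) = -8 hours
  18 + (-8) = 10 -> mod 24 = 10
Result: 10:40 in UTC-1

10:40


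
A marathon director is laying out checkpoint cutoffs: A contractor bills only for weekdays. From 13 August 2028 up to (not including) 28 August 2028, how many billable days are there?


Start: 2028-08-13 (Sunday)
End (exclusive): 2028-08-28 (Monday)
Total calendar days: 15
Full weeks: 15 // 7 = 2 -> 10 weekdays
Remaining 1 days starting on Sunday:
  Sun(-) -> 0 weekdays
Total business days: 10 + 0 = 10

10


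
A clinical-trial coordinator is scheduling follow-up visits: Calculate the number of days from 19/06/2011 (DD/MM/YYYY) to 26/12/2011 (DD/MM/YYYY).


Start date: 2011-06-19
End date: 2011-12-26
Jun 2011: +12 days
Jul 2011: +31 days
Aug 2011: +31 days
... (4 more months)
Total: 190 days

190


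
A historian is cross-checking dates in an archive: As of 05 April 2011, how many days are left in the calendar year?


Start: April 05, 2011
End: December 31, 2011
Days left in April: 25
May: 31
June: 30
July: 31
August: 31
... plus remaining months
Sum of remaining months: 245
Total: 25 + 245 = 270

270


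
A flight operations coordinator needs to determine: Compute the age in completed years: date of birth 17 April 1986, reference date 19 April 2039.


Birth: 1986-04-17
Reference: 2039-04-19
Year difference: 2039 - 1986 = 53
Has birthday (04-17) occurred by 04-19? Yes
Age in full years: 53

53


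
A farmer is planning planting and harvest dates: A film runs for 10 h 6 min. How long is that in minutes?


Hours: 10
Minutes: 6
Convert hours to minutes: 10 x 60 = 600
Add remaining minutes: 600 + 6 = 606

606


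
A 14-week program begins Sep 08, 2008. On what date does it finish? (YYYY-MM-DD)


Start: 2008-09-08
Weeks to add: 14
Convert to days: 14 x 7 = 98 days
Add 98 days to 2008-09-08
Result: 2008-12-15

2008-12-15


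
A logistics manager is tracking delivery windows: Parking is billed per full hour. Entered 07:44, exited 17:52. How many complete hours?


Start: 07:44
End: 17:52
Hour difference: 17 - 7 = 10 hours
Minute difference: 52 - 44 = 8 minutes
Total minutes: 608
Complete hours: 608 / 60 = 10 (remainder 8)

10


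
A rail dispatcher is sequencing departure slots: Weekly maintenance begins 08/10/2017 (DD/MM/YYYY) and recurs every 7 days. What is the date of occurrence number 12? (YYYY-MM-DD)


First occurrence: 2017-10-08 (occurrence 1)
Each occurrence is 7 days after the previous.
Occurrence 12 is 11 weeks after the first.
11 weeks = 77 days
2017-10-08 + 77 days = 2017-12-24

2017-12-24


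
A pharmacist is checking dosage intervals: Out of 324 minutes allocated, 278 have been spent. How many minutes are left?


Total budget: 324 minutes
Time used: 278 minutes
Remaining: 324 - 278 = 46 minutes
Percent used: 85.8%
Percent remaining: 14.2%

46


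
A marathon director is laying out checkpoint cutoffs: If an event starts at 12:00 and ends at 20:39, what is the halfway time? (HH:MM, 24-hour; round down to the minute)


Start time: 12:00 = 720 minutes from midnight
End time: 20:39 = 1239 minutes from midnight
Sum: 720 + 1239 = 1959
Midpoint: 1959 / 2 = 979 minutes
Convert: 979 / 60 = 16 hours, 19 minutes
Result: 16:19

16:19


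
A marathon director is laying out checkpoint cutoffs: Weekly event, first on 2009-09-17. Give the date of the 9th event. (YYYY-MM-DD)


First occurrence: 2009-09-17 (occurrence 1)
Each occurrence is 7 days after the previous.
Occurrence 9 is 8 weeks after the first.
8 weeks = 56 days
2009-09-17 + 56 days = 2009-11-12

2009-11-12


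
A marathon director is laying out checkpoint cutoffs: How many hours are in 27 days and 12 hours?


Days: 27
Extra hours: 12
Hours per day: 24
Days to hours: 27 x 24 = 648
Total: 648 + 12 = 660

660


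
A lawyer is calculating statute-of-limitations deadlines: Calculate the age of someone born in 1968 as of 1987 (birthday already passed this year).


Birth year: 1968
Current year: 1987
Age = current year - birth year
Age = 1987 - 1968 = 19

19


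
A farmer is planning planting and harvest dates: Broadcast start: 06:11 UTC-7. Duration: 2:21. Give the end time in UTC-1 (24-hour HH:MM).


Start: 06:11 in UTC-7
Step 1 - add duration:
  minutes: 11 + 21 = 32
  hours: 6 + 2 + 0 = 8
  end in UTC-7: 08:32
Step 2 - convert UTC-7 -> UTC-1:
  offset difference: -1 - (-7) = 6 hours
  8 + (6) = 14 -> mod 24 = 14
Result: 14:32 in UTC-1

14:32


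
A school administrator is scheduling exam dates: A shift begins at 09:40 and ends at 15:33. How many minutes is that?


Start time: 09:40 = 580 minutes from midnight
End time: 15:33 = 933 minutes from midnight
Difference: 933 - 580 = 353 minutes
That is 5 hours and 53 minutes

353


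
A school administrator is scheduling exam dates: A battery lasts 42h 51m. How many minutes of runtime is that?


Hours: 42
Extra minutes: 51
Minutes per hour: 60
Hours to minutes: 42 x 60 = 2520
Total: 2520 + 51 = 2571

2571


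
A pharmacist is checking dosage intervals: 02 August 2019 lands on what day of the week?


Date: 2019-08-02
January 1, 2019 is a Tuesday
Day of year: 214
Offset from Jan 1: 213 days
213 mod 7 = 3
Result: Friday

Friday


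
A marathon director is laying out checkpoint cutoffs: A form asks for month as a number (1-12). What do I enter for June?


Calendar month order:
5. May
6. June <--
7. July
June is month number 6

6


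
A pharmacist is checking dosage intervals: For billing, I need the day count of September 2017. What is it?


Month: September
Year: 2017
September is a 30-day month
Total: 30 days

30


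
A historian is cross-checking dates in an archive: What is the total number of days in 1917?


Year: 1917
Check leap year rules:
Divisible by 4? No
1917 is not a leap year
Days: 365

365


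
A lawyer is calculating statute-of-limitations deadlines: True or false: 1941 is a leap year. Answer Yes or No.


Year: 1941
Divisible by 4? 1941 / 4 = 485.25 -> No
Not divisible by 4, so NOT a leap year

No


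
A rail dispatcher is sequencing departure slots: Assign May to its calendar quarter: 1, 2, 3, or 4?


Month: May (month 5)
Q1: January-March (months 1-3)
Q2: April-June (months 4-6)
Q3: July-September (months 7-9)
Q4: October-December (months 10-12)
Month 5 falls in Q2

2


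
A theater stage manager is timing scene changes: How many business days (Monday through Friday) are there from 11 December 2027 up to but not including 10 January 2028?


Start: 2027-12-11 (Saturday)
End (exclusive): 2028-01-10 (Monday)
Total calendar days: 30
Full weeks: 30 // 7 = 4 -> 20 weekdays
Remaining 2 days starting on Saturday:
  Sat(-), Sun(-) -> 0 weekdays
Total business days: 20 + 0 = 20

20


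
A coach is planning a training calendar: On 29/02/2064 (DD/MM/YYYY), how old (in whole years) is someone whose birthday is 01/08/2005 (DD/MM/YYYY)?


Birth: 2005-08-01
Reference: 2064-02-29
Year difference: 2064 - 2005 = 59
Has birthday (08-01) occurred by 02-29? No
Birthday not yet reached this year -> subtract 1
Age in full years: 58

58


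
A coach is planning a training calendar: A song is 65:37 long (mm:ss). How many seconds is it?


Minutes: 65
Extra seconds: 37
Seconds per minute: 60
Minutes to seconds: 65 x 60 = 3900
Total: 3900 + 37 = 3937

3937


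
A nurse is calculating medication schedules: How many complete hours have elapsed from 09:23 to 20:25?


Start: 09:23
End: 20:25
Hour difference: 20 - 9 = 11 hours
Minute difference: 25 - 23 = 2 minutes
Total minutes: 662
Complete hours: 662 / 60 = 11 (remainder 2)

11


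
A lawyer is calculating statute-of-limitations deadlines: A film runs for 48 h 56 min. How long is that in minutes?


Hours: 48
Minutes: 56
Convert hours to minutes: 48 x 60 = 2880
Add remaining minutes: 2880 + 56 = 2936

2936


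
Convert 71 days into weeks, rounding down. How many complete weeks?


Total days: 71
Days per week: 7
Division: 71 / 7 = 10 remainder 1
Complete weeks: 10
Remaining days: 1

10


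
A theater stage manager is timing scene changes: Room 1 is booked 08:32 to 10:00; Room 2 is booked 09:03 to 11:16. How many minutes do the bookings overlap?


Interval A: [512, 600] minutes from midnight
Interval B: [543, 676] minutes from midnight
Overlap start = max(512, 543) = 543
Overlap end = min(600, 676) = 600
Overlap = 600 - 543 = 57 minutes

57


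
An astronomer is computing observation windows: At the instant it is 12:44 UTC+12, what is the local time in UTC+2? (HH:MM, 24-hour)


Local time: 12:44 at UTC+12 (offset 12h)
Target zone: UTC+2 (offset 2h)
Difference: 2 - (12) = -10 hours
Calculation: 12 + (-10) = 2
Result: 02:44

02:44


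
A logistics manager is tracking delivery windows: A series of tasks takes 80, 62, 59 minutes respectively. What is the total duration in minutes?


Durations: 80, 62, 59
Running sum: 80
+ 62 = 142
+ 59 = 201
Total duration: 201 minutes
That is 3 hours and 21 minutes

201


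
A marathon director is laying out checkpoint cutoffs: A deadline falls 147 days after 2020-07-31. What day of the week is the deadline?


Start: 2020-07-31 (Friday)
Step 1 - find target date: add 147 days
  2020-07-31 + 147 days = 2020-12-25
Step 2 - day of week:
  147 mod 7 = 0
  Friday + 0 days -> Friday
Result: Friday (2020-12-25)

Friday


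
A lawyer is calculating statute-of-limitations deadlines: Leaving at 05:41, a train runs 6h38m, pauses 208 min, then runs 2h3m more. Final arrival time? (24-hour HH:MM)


Depart: 05:41
Leg 1: +398 min -> 12:19
Layover: +208 min -> 15:47
Leg 2: +123 min -> 17:50
Total travel: 729 minutes = 12h 9m
Arrival: 17:50

17:50


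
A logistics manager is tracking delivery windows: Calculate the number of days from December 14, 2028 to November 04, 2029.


Start date: 2028-12-14
End date: 2029-11-04
Dec 2028: +18 days
Jan 2029: +31 days
Feb 2029: +28 days
... (9 more months)
Total: 325 days

325


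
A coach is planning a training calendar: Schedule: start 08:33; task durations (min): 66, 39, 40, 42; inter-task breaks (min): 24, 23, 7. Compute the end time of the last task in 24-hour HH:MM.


Start: 08:33 = 513 min from midnight
  after task 1 (66 min): 09:39
  after break (24 min): 10:03
  after task 2 (39 min): 10:42
  after break (23 min): 11:05
  after task 3 (40 min): 11:45
  after break (7 min): 11:52
  after task 4 (42 min): 12:34
Total elapsed: 241 minutes
End time: 12:34

12:34


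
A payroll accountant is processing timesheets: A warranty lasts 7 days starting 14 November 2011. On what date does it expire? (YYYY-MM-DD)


Start: 2011-11-14
Adding 7 days
Days remaining in November: 16
Result: 2011-11-21

2011-11-21


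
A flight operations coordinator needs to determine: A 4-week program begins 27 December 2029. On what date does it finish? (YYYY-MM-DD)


Start: 2029-12-27
Weeks to add: 4
Convert to days: 4 x 7 = 28 days
Add 28 days to 2029-12-27
Result: 2030-01-24

2030-01-24


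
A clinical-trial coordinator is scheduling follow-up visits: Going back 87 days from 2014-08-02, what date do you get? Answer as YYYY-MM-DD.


Start: 2014-08-02
Subtracting 87 days
Days already passed in August: 2
After going back through August: 85 more days to subtract
July 2014: 31 days, 54 remaining
June 2014: 30 days, 24 remaining
May 2014 has 31 days, need 24
Result: 2014-05-07

2014-05-07


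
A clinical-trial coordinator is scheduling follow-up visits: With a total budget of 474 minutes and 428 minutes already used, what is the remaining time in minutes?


Total budget: 474 minutes
Time used: 428 minutes
Remaining: 474 - 428 = 46 minutes
Percent used: 90.3%
Percent remaining: 9.7%

46


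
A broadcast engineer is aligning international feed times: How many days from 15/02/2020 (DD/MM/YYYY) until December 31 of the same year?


Start: February 15, 2020
End: December 31, 2020
Days left in February: 14
March: 31
April: 30
May: 31
June: 30
... plus remaining months
Sum of remaining months: 306
Total: 14 + 306 = 320

320


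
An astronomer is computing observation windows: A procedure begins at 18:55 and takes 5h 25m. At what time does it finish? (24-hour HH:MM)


Start time: 18:55
Adding: 5 hours 25 minutes
Minutes: 55 + 25 = 80
Minute overflow: 80 >= 60, so carry 1 hour, minutes = 20
Hours: 18 + 5 + 1 = 24
Hour wraparound: 24 mod 24 = 0
Result: 00:20

00:20


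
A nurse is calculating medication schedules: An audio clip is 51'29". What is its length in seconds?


Minutes: 51
Seconds: 29
Convert minutes to seconds: 51 x 60 = 3060
Add remaining seconds: 3060 + 29 = 3089

3089


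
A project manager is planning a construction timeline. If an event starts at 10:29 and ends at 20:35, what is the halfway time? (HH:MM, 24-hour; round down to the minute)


Start time: 10:29 = 629 minutes from midnight
End time: 20:35 = 1235 minutes from midnight
Sum: 629 + 1235 = 1864
Midpoint: 1864 / 2 = 932 minutes
Convert: 932 / 60 = 15 hours, 32 minutes
Result: 15:32

15:32


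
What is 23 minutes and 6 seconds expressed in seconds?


Minutes: 23
Extra seconds: 6
Seconds per minute: 60
Minutes to seconds: 23 x 60 = 1380
Total: 1380 + 6 = 1386

1386


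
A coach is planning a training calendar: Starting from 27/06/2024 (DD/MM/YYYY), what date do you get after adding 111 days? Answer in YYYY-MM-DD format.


Start: 2024-06-27
Adding 111 days
Days remaining in June: 3
After June: 108 days still to add
July 2024: 31 days, 77 remaining
August 2024: 31 days, 46 remaining
September 2024: 30 days, 16 remaining
October 2024 has 31 days, need 16
Result: 2024-10-16

2024-10-16


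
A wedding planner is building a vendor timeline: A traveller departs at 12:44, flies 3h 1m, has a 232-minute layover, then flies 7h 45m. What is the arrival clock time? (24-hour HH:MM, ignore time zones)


Depart: 12:44
Leg 1: +181 min -> 15:45
Layover: +232 min -> 19:37
Leg 2: +465 min -> 03:22
Total travel: 878 minutes = 14h 38m
Arrival: 03:22

03:22


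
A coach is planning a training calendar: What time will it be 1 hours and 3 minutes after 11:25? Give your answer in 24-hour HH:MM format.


Start time: 11:25
Adding: 1 hours 3 minutes
Minutes: 25 + 3 = 28
Hours: 11 + 1 + 0 = 12
Result: 12:28

12:28


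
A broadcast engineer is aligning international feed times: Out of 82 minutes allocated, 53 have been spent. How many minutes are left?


Total budget: 82 minutes
Time used: 53 minutes
Remaining: 82 - 53 = 29 minutes
Percent used: 64.6%
Percent remaining: 35.4%

29


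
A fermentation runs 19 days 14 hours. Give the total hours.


Days: 19
Extra hours: 14
Hours per day: 24
Days to hours: 19 x 24 = 456
Total: 456 + 14 = 470

470


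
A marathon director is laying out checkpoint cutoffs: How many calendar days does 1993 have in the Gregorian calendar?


Year: 1993
Check leap year rules:
Divisible by 4? No
1993 is not a leap year
Days: 365

365


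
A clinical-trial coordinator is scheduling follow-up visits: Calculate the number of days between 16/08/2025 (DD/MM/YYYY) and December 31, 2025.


Start: August 16, 2025
End: December 31, 2025
Days left in August: 15
September: 30
October: 31
November: 30
December: 31
Sum of remaining months: 122
Total: 15 + 122 = 137

137


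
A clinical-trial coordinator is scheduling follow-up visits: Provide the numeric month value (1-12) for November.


Calendar month order:
10. October
11. November <--
12. December
November is month number 11

11


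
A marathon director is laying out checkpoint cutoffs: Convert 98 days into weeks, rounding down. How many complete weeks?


Total days: 98
Days per week: 7
Division: 98 / 7 = 14 remainder 0
Complete weeks: 14
Remaining days: 0

14


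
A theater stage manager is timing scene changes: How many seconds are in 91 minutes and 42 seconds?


Minutes: 91
Seconds: 42
Convert minutes to seconds: 91 x 60 = 5460
Add remaining seconds: 5460 + 42 = 5502

5502


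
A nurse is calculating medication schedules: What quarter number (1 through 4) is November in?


Month: November (month 11)
Q1: January-March (months 1-3)
Q2: April-June (months 4-6)
Q3: July-September (months 7-9)
Q4: October-December (months 10-12)
Month 11 falls in Q4

4


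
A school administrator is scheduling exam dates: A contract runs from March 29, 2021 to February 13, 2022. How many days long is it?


Start date: 2021-03-29
End date: 2022-02-13
Mar 2021: +3 days
Apr 2021: +30 days
May 2021: +31 days
... (9 more months)
Total: 321 days

321


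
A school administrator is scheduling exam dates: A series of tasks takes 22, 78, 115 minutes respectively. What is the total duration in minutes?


Durations: 22, 78, 115
Running sum: 22
+ 78 = 100
+ 115 = 215
Total duration: 215 minutes
That is 3 hours and 35 minutes

215


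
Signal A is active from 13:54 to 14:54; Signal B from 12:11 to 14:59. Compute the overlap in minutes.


Interval A: [834, 894] minutes from midnight
Interval B: [731, 899] minutes from midnight
Overlap start = max(834, 731) = 834
Overlap end = min(894, 899) = 894
Overlap = 894 - 834 = 60 minutes

60


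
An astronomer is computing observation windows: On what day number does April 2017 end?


Month: April
Year: 2017
April is a 30-day month
Total: 30 days

30


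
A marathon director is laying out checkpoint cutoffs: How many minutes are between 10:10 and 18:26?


Start time: 10:10 = 610 minutes from midnight
End time: 18:26 = 1106 minutes from midnight
Difference: 1106 - 610 = 496 minutes
That is 8 hours and 16 minutes

496


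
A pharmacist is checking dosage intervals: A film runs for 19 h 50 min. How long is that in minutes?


Hours: 19
Minutes: 50
Convert hours to minutes: 19 x 60 = 1140
Add remaining minutes: 1140 + 50 = 1190

1190


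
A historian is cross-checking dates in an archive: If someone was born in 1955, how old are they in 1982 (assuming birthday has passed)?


Birth year: 1955
Current year: 1982
Age = current year - birth year
Age = 1982 - 1955 = 27

27


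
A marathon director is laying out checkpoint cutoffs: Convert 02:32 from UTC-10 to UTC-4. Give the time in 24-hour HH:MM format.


Local time: 02:32 at UTC-10 (offset -10h)
Target zone: UTC-4 (offset -4h)
Difference: -4 - (-10) = 6 hours
Calculation: 2 + (6) = 8
Result: 08:32

08:32


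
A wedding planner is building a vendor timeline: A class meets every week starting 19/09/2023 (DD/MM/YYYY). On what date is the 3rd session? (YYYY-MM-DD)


First occurrence: 2023-09-19 (occurrence 1)
Each occurrence is 7 days after the previous.
Occurrence 3 is 2 weeks after the first.
2 weeks = 14 days
2023-09-19 + 14 days = 2023-10-03

2023-10-03


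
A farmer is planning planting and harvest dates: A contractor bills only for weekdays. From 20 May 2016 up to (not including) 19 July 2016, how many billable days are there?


Start: 2016-05-20 (Friday)
End (exclusive): 2016-07-19 (Tuesday)
Total calendar days: 60
Full weeks: 60 // 7 = 8 -> 40 weekdays
Remaining 4 days starting on Friday:
  Fri(w), Sat(-), Sun(-), Mon(w) -> 2 weekdays
Total business days: 40 + 2 = 42

42


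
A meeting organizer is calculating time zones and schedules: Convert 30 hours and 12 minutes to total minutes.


Hours: 30
Extra minutes: 12
Minutes per hour: 60
Hours to minutes: 30 x 60 = 1800
Total: 1800 + 12 = 1812

1812


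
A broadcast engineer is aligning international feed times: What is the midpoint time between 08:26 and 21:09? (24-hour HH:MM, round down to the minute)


Start time: 08:26 = 506 minutes from midnight
End time: 21:09 = 1269 minutes from midnight
Sum: 506 + 1269 = 1775
Midpoint: 1775 / 2 = 887 minutes
Convert: 887 / 60 = 14 hours, 47 minutes
Result: 14:47

14:47


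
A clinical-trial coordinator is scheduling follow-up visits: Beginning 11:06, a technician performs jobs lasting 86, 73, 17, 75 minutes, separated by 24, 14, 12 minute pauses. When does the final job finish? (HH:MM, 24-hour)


Start: 11:06 = 666 min from midnight
  after task 1 (86 min): 12:32
  after break (24 min): 12:56
  after task 2 (73 min): 14:09
  after break (14 min): 14:23
  after task 3 (17 min): 14:40
  after break (12 min): 14:52
  after task 4 (75 min): 16:07
Total elapsed: 301 minutes
End time: 16:07

16:07


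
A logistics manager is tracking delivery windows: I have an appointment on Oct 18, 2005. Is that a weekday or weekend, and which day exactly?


Date: 2005-10-18
January 1, 2005 is a Saturday
Day of year: 291
Offset from Jan 1: 290 days
290 mod 7 = 3
Result: Tuesday

Tuesday


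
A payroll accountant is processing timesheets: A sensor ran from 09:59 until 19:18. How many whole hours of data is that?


Start: 09:59
End: 19:18
Hour difference: 19 - 9 = 10 hours
Minute difference: 18 - 59 = -41 minutes
Total minutes: 559
Complete hours: 559 / 60 = 9 (remainder 19)

9


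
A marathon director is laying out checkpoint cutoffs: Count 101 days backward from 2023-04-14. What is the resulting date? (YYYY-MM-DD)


Start: 2023-04-14
Subtracting 101 days
Days already passed in April: 14
After going back through April: 87 more days to subtract
March 2023: 31 days, 56 remaining
February 2023: 28 days, 28 remaining
January 2023 has 31 days, need 28
Result: 2023-01-03

2023-01-03


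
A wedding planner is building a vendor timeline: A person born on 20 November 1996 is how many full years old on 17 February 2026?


Birth: 1996-11-20
Reference: 2026-02-17
Year difference: 2026 - 1996 = 30
Has birthday (11-20) occurred by 02-17? No
Birthday not yet reached this year -> subtract 1
Age in full years: 29

29


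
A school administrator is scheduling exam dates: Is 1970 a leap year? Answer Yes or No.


Year: 1970
Divisible by 4? 1970 / 4 = 492.5 -> No
Not divisible by 4, so NOT a leap year

No


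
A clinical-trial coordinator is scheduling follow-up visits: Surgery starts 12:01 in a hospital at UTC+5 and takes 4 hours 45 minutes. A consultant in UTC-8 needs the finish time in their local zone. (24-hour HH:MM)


Start: 12:01 in UTC+5
Step 1 - add duration:
  minutes: 1 + 45 = 46
  hours: 12 + 4 + 0 = 16
  end in UTC+5: 16:46
Step 2 - convert UTC+5 -> UTC-8:
  offset difference: -8 - (5) = -13 hours
  16 + (-13) = 3 -> mod 24 = 3
Result: 03:46 in UTC-8

03:46


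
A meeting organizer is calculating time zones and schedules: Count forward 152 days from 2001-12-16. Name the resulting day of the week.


Start: 2001-12-16 (Sunday)
Step 1 - find target date: add 152 days
  2001-12-16 + 152 days = 2002-05-17
Step 2 - day of week:
  152 mod 7 = 5
  Sunday + 5 days -> Friday
Result: Friday (2002-05-17)

Friday


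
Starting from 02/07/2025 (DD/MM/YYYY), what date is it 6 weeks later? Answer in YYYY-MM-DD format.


Start: 2025-07-02
Weeks to add: 6
Convert to days: 6 x 7 = 42 days
Add 42 days to 2025-07-02
Result: 2025-08-13

2025-08-13


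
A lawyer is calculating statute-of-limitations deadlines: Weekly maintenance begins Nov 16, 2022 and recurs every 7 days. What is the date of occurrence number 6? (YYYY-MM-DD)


First occurrence: 2022-11-16 (occurrence 1)
Each occurrence is 7 days after the previous.
Occurrence 6 is 5 weeks after the first.
5 weeks = 35 days
2022-11-16 + 35 days = 2022-12-21

2022-12-21


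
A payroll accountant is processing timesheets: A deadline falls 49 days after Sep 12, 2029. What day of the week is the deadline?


Start: 2029-09-12 (Wednesday)
Step 1 - find target date: add 49 days
  2029-09-12 + 49 days = 2029-10-31
Step 2 - day of week:
  49 mod 7 = 0
  Wednesday + 0 days -> Wednesday
Result: Wednesday (2029-10-31)

Wednesday


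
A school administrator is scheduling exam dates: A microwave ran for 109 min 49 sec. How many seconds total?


Minutes: 109
Extra seconds: 49
Seconds per minute: 60
Minutes to seconds: 109 x 60 = 6540
Total: 6540 + 49 = 6589

6589


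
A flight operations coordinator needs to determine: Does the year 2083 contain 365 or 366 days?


Year: 2083
Check leap year rules:
Divisible by 4? No
2083 is not a leap year
Days: 365

365


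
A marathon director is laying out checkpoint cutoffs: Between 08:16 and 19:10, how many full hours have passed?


Start: 08:16
End: 19:10
Hour difference: 19 - 8 = 11 hours
Minute difference: 10 - 16 = -6 minutes
Total minutes: 654
Complete hours: 654 / 60 = 10 (remainder 54)

10


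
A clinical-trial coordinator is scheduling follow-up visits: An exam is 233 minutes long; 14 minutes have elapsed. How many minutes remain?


Total budget: 233 minutes
Time used: 14 minutes
Remaining: 233 - 14 = 219 minutes
Percent used: 6.0%
Percent remaining: 94.0%

219


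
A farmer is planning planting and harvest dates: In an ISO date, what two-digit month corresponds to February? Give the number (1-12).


Calendar month order:
1. January
2. February <--
3. March
February is month number 2

2


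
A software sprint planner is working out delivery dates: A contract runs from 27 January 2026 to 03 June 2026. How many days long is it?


Start date: 2026-01-27
End date: 2026-06-03
Jan 2026: +5 days
Feb 2026: +28 days
Mar 2026: +31 days
... (3 more months)
Total: 127 days

127


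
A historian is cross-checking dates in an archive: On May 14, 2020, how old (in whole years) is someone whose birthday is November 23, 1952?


Birth: 1952-11-23
Reference: 2020-05-14
Year difference: 2020 - 1952 = 68
Has birthday (11-23) occurred by 05-14? No
Birthday not yet reached this year -> subtract 1
Age in full years: 67

67


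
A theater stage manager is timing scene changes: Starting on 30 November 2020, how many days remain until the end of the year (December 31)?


Start: November 30, 2020
End: December 31, 2020
Days left in November: 0
December: 31
Sum of remaining months: 31
Total: 0 + 31 = 31

31


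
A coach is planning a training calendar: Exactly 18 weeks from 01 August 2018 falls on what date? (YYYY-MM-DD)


Start: 2018-08-01
Weeks to add: 18
Convert to days: 18 x 7 = 126 days
Add 126 days to 2018-08-01
Result: 2018-12-05

2018-12-05


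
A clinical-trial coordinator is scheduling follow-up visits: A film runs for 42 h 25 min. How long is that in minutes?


Hours: 42
Minutes: 25
Convert hours to minutes: 42 x 60 = 2520
Add remaining minutes: 2520 + 25 = 2545

2545


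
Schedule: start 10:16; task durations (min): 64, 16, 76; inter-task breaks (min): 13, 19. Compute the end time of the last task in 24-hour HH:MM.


Start: 10:16 = 616 min from midnight
  after task 1 (64 min): 11:20
  after break (13 min): 11:33
  after task 2 (16 min): 11:49
  after break (19 min): 12:08
  after task 3 (76 min): 13:24
Total elapsed: 188 minutes
End time: 13:24

13:24


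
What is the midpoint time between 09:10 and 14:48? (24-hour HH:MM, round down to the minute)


Start time: 09:10 = 550 minutes from midnight
End time: 14:48 = 888 minutes from midnight
Sum: 550 + 888 = 1438
Midpoint: 1438 / 2 = 719 minutes
Convert: 719 / 60 = 11 hours, 59 minutes
Result: 11:59

11:59


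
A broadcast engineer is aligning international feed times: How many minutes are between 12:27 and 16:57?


Start time: 12:27 = 747 minutes from midnight
End time: 16:57 = 1017 minutes from midnight
Difference: 1017 - 747 = 270 minutes
That is 4 hours and 30 minutes

270


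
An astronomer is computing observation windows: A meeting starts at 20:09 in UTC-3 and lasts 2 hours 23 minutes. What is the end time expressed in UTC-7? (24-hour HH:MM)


Start: 20:09 in UTC-3
Step 1 - add duration:
  minutes: 9 + 23 = 32
  hours: 20 + 2 + 0 = 22
  end in UTC-3: 22:32
Step 2 - convert UTC-3 -> UTC-7:
  offset difference: -7 - (-3) = -4 hours
  22 + (-4) = 18 -> mod 24 = 18
Result: 18:32 in UTC-7

18:32


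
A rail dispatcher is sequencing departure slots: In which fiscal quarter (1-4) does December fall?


Month: December (month 12)
Q1: January-March (months 1-3)
Q2: April-June (months 4-6)
Q3: July-September (months 7-9)
Q4: October-December (months 10-12)
Month 12 falls in Q4

4


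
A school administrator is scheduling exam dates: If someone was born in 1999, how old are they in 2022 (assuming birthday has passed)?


Birth year: 1999
Current year: 2022
Age = current year - birth year
Age = 2022 - 1999 = 23

23


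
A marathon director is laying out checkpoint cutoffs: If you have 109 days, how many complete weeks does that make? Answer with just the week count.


Total days: 109
Days per week: 7
Division: 109 / 7 = 15 remainder 4
Complete weeks: 15
Remaining days: 4

15


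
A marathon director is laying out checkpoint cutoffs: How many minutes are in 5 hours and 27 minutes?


Hours: 5
Extra minutes: 27
Minutes per hour: 60
Hours to minutes: 5 x 60 = 300
Total: 300 + 27 = 327

327


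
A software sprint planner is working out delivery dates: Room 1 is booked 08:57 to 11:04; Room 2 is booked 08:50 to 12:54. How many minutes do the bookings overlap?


Interval A: [537, 664] minutes from midnight
Interval B: [530, 774] minutes from midnight
Overlap start = max(537, 530) = 537
Overlap end = min(664, 774) = 664
Overlap = 664 - 537 = 127 minutes

127


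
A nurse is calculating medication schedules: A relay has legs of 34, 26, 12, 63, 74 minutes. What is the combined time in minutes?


Durations: 34, 26, 12, 63, 74
Running sum: 34
+ 26 = 60
+ 12 = 72
+ 63 = 135
+ 74 = 209
Total duration: 209 minutes
That is 3 hours and 29 minutes

209
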